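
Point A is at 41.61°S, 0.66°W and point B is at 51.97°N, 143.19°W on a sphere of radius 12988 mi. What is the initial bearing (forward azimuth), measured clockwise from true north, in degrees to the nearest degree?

305°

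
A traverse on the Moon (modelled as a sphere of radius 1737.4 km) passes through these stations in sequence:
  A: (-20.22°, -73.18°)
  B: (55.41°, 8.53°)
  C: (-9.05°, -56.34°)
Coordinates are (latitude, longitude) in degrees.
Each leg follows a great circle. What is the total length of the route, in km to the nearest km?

Leg A→B: central angle 1.7800 rad, distance 3092.6 km.
Leg B→C: central angle 1.4620 rad, distance 2540.1 km.
Total: 3092.6 + 2540.1 ≈ 5633 km.

5633 km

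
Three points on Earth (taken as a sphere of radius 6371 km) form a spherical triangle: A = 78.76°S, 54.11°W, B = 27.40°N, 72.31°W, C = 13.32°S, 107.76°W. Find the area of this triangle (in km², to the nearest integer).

Side lengths (central angles): a = 0.9301, b = 1.2256, c = 1.8619 rad; semiperimeter s = 2.0088.
By l'Huilier's theorem, tan(E/4) = √[tan(s/2) tan((s−a)/2) tan((s−b)/2) tan((s−c)/2)], giving spherical excess E = 0.6701 rad.
Area = E·R² = 0.6701 × (6371)² ≈ 27199812 km².

27199812 km²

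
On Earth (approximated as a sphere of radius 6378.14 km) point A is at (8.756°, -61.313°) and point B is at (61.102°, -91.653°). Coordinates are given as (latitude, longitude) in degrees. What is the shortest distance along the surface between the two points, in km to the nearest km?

Let φ₁ = 0.1528 rad, φ₂ = 1.0664 rad, and Δλ = -0.5295 rad.
Haversine: a = sin²(Δφ/2) + cos φ₁ cos φ₂ sin²(Δλ/2) = 0.1946 + (0.9883)(0.4833)(0.0685) = 0.22726.
Central angle c = 2·arcsin(√a) = 0.99384 rad.
Distance = R·c = 6378.14 × 0.9938 ≈ 6339 km.

6339 km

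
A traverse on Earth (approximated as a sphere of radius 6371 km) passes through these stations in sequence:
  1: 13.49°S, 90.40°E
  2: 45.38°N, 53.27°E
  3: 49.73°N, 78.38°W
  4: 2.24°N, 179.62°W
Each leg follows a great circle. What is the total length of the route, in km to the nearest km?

26610 km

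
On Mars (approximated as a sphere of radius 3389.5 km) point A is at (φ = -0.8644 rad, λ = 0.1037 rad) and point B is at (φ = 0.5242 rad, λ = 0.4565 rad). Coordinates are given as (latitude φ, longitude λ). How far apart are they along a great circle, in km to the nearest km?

4826 km

In radians: φ₁ = -0.8644, φ₂ = 0.5242, Δλ = 20.214° = 0.3528 rad.
cos c = sin φ₁ sin φ₂ + cos φ₁ cos φ₂ cos Δλ = (-0.7607)(0.5005) + (0.6491)(0.8657)(0.9384) = 0.14658,
so c = arccos(0.14658) = 1.42369 rad.
Distance = R·c = 3389.5 × 1.4237 ≈ 4826 km.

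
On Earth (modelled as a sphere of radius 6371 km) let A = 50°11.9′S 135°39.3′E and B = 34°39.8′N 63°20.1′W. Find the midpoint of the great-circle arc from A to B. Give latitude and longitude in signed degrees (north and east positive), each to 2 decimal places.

-33.54°, -107.13°

The central angle between A and B is δ = 2.7785 rad.
With f = 0.5, the slerp weights are sin((1−f)δ)/sin δ = 2.7695 and sin(fδ)/sin δ = 2.7695.
Weighted sum of the unit vectors: (2.7695)·(-0.4578,0.4474,-0.7683) + (2.7695)·(0.3691,-0.7350,0.5688) = (-0.2456, -0.7965, -0.5525).
Converting back: φ = atan2(z, √(x²+y²)) = -33.54°, λ = atan2(y, x) = -107.13°.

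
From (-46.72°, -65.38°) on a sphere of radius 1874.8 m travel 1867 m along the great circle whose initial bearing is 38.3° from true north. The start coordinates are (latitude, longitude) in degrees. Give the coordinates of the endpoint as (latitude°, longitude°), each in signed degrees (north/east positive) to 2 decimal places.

3.19°, -33.99°

Angular distance δ = d/R = 1867/1874.8 = 0.99584 rad; initial bearing θ = 0.6685 rad.
sin φ₂ = sin φ₁ cos δ + cos φ₁ sin δ cos θ = (-0.7280)(0.5438) + (0.6856)(0.8392)(0.7848) = 0.0556, so φ₂ = 3.19°.
Δλ = atan2(sin θ sin δ cos φ₁, cos δ − sin φ₁ sin φ₂) = atan2(0.3566, 0.5843) = 31.395°.
λ₂ = -65.380° + 31.395° = -33.99°.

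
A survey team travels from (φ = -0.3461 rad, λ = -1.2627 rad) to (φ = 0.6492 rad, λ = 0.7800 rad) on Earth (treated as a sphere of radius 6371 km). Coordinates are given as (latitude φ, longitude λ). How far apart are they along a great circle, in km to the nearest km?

13685 km

In radians: φ₁ = -0.3461, φ₂ = 0.6492, Δλ = 117.038° = 2.0427 rad.
Haversine: a = sin²(Δφ/2) + cos φ₁ cos φ₂ sin²(Δλ/2) = 0.2279 + (0.9407)(0.7966)(0.7273) = 0.77286.
Central angle c = 2·arcsin(√a) = 2.14804 rad.
Distance = R·c = 6371 × 2.1480 ≈ 13685 km.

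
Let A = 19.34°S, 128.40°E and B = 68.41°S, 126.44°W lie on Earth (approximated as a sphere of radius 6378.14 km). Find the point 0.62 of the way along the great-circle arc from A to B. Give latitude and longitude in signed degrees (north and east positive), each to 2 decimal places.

Central angle δ = 1.3519 rad. Interpolating on the sphere with fraction f = 0.62:
P = [sin((1−f)δ)·A + sin(fδ)·B] / sin δ = 0.5034·A + 0.7616·B in Cartesian coordinates,
giving P = (-0.4615, 0.1468, -0.8749), i.e. latitude -61.03°, longitude 162.35°.

-61.03°, 162.35°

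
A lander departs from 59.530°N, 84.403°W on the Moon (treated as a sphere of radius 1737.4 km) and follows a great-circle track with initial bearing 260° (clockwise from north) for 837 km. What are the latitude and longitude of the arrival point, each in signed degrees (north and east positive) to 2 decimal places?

Angular distance δ = d/R = 837/1737.4 = 0.48175 rad; initial bearing θ = 4.5379 rad.
sin φ₂ = sin φ₁ cos δ + cos φ₁ sin δ cos θ = (0.8619)(0.8862) + (0.5071)(0.4633)(-0.1736) = 0.7230, so φ₂ = 46.30°.
Δλ = atan2(sin θ sin δ cos φ₁, cos δ − sin φ₁ sin φ₂) = atan2(-0.2314, 0.2630) = -41.337°.
λ₂ = -84.403° − 41.337° = -125.74°.

46.30°, -125.74°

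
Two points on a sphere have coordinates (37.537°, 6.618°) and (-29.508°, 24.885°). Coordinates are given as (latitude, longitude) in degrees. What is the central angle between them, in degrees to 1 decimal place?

69.2°

In radians: φ₁ = 0.6551, φ₂ = -0.5150, Δλ = 18.267° = 0.3188 rad.
cos c = sin φ₁ sin φ₂ + cos φ₁ cos φ₂ cos Δλ = (0.6093)(-0.4925) + (0.7930)(0.8703)(0.9496) = 0.35523,
so c = arccos(0.35523) = 1.20764 rad.
So the angular separation is 69.2°.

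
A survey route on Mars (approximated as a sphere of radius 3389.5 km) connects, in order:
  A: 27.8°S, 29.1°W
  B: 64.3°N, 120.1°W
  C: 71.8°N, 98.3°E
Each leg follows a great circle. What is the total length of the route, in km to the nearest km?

Leg A→B: central angle 2.0119 rad, distance 6819.4 km.
Leg B→C: central angle 0.7230 rad, distance 2450.5 km.
Total: 6819.4 + 2450.5 ≈ 9270 km.

9270 km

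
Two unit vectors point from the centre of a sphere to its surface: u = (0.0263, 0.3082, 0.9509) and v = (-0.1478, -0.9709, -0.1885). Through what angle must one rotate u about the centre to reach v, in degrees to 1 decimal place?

118.8°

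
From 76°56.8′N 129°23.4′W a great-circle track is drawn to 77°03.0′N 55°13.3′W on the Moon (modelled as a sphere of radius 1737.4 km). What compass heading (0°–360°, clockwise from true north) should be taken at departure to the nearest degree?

With φ₁ = 1.3430, φ₂ = 1.3448, Δλ = 1.2945 rad, the forward-azimuth formula gives
θ = atan2( sin Δλ cos φ₂ , cos φ₁ sin φ₂ − sin φ₁ cos φ₂ cos Δλ ) = atan2(0.2156, 0.1606) = 53.33°.
So the initial bearing is 53°.

53°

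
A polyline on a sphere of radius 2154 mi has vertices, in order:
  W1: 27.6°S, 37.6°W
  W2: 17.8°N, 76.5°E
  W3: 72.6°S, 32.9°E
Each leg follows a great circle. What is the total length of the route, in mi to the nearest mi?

Leg W1→W2: central angle 2.0785 rad, distance 4477.1 mi.
Leg W2→W3: central angle 1.6564 rad, distance 3567.9 mi.
Total: 4477.1 + 3567.9 ≈ 8045 mi.

8045 mi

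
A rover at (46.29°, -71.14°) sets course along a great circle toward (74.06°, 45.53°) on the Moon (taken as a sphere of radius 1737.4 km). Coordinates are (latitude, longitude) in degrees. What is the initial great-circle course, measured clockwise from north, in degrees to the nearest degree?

18°

With φ₁ = 0.8079, φ₂ = 1.2926, Δλ = 2.0363 rad, the forward-azimuth formula gives
θ = atan2( sin Δλ cos φ₂ , cos φ₁ sin φ₂ − sin φ₁ cos φ₂ cos Δλ ) = atan2(0.2454, 0.7535) = 18.04°.
So the initial bearing is 18°.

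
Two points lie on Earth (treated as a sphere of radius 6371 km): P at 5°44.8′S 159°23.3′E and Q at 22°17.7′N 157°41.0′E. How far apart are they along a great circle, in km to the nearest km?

3124 km

In radians: φ₁ = -0.1003, φ₂ = 0.3891, Δλ = -1.705° = -0.0298 rad.
Haversine: a = sin²(Δφ/2) + cos φ₁ cos φ₂ sin²(Δλ/2) = 0.0587 + (0.9950)(0.9252)(0.0002) = 0.05890.
Central angle c = 2·arcsin(√a) = 0.49029 rad.
Distance = R·c = 6371 × 0.4903 ≈ 3124 km.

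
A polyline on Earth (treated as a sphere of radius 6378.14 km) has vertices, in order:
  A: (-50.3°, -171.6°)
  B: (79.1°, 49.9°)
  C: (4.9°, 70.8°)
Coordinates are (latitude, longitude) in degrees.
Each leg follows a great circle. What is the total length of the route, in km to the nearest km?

24792 km

Leg A→B: central angle 2.5792 rad, distance 16450.5 km.
Leg B→C: central angle 1.3079 rad, distance 8341.9 km.
Total: 16450.5 + 8341.9 ≈ 24792 km.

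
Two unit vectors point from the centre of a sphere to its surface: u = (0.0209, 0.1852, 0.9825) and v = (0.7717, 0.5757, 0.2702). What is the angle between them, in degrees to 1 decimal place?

u·v = 0.3882; |u| = 1.0000, |v| = 1.0000.
cos θ = (u·v)/(|u||v|) = 0.3882, so θ = 67.2°.

67.2°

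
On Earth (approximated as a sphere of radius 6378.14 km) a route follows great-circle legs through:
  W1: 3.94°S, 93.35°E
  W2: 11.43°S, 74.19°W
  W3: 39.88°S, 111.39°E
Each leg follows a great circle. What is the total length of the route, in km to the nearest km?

Leg W1→W2: central angle 2.7970 rad, distance 17839.5 km.
Leg W2→W3: central angle 2.2415 rad, distance 14296.6 km.
Total: 17839.5 + 14296.6 ≈ 32136 km.

32136 km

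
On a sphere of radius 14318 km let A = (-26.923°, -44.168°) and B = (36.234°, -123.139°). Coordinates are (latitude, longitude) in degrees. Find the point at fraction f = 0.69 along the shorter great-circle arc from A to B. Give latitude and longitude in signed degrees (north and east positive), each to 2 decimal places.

18.66°, -95.18°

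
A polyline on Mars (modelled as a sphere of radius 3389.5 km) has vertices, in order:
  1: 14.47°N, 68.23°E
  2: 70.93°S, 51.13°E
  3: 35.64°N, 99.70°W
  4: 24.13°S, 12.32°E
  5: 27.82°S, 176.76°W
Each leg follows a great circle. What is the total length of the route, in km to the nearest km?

Leg 1→2: central angle 1.5045 rad, distance 5099.6 km.
Leg 2→3: central angle 2.4696 rad, distance 8370.6 km.
Leg 3→4: central angle 2.1133 rad, distance 7163.1 km.
Leg 4→5: central angle 2.2221 rad, distance 7531.9 km.
Total: 5099.6 + 8370.6 + 7163.1 + 7531.9 ≈ 28165 km.

28165 km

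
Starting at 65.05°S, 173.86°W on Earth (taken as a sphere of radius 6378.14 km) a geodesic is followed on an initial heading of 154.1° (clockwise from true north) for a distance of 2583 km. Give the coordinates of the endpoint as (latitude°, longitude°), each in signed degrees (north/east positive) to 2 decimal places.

Angular distance δ = d/R = 2583/6378.14 = 0.40498 rad; initial bearing θ = 2.6896 rad.
sin φ₂ = sin φ₁ cos δ + cos φ₁ sin δ cos θ = (-0.9067)(0.9191) + (0.4218)(0.3940)(-0.8996) = -0.9828, so φ₂ = -79.37°.
Δλ = atan2(sin θ sin δ cos φ₁, cos δ − sin φ₁ sin φ₂) = atan2(0.0726, 0.0280) = 68.914°.
λ₂ = -173.860° + 68.914° = -104.95°.

-79.37°, -104.95°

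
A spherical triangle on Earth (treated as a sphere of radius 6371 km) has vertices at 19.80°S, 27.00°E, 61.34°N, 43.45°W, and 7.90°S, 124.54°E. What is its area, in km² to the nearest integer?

107985574 km²

Side lengths (central angles): a = 2.1960, b = 1.6466, c = 1.7176 rad; semiperimeter s = 2.7801.
By l'Huilier's theorem, tan(E/4) = √[tan(s/2) tan((s−a)/2) tan((s−b)/2) tan((s−c)/2)], giving spherical excess E = 2.6604 rad.
Area = E·R² = 2.6604 × (6371)² ≈ 107985574 km².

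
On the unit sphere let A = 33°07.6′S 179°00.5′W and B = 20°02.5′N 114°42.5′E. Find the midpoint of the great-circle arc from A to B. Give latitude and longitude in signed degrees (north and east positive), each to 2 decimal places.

-7.79°, 145.70°

The central angle between A and B is δ = 1.4413 rad.
With f = 0.5, the slerp weights are sin((1−f)δ)/sin δ = 0.6654 and sin(fδ)/sin δ = 0.6654.
Weighted sum of the unit vectors: (0.6654)·(-0.8373,-0.0145,-0.5465) + (0.6654)·(-0.3927,0.8534,0.3427) = (-0.8185, 0.5583, -0.1356).
Converting back: φ = atan2(z, √(x²+y²)) = -7.79°, λ = atan2(y, x) = 145.70°.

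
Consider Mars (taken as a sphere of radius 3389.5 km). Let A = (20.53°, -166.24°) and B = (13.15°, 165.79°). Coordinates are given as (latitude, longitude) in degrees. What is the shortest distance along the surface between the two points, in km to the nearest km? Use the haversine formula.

1640 km

Let φ₁ = 0.3583 rad, φ₂ = 0.2295 rad, and Δλ = -0.4882 rad.
Haversine: a = sin²(Δφ/2) + cos φ₁ cos φ₂ sin²(Δλ/2) = 0.0041 + (0.9365)(0.9738)(0.0584) = 0.05740.
Central angle c = 2·arcsin(√a) = 0.48388 rad.
Distance = R·c = 3389.5 × 0.4839 ≈ 1640 km.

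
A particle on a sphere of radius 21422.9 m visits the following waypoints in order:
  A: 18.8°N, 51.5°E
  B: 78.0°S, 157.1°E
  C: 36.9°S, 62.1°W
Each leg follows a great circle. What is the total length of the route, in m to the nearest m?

65176 m

Leg A→B: central angle 1.9478 rad, distance 41727.9 m.
Leg B→C: central angle 1.0945 rad, distance 23448.2 m.
Total: 41727.9 + 23448.2 ≈ 65176 m.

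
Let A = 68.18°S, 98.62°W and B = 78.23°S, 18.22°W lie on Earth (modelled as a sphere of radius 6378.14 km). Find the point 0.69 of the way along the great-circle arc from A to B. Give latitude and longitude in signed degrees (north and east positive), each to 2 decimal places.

-78.47°, -53.84°

Central angle δ = 0.3989 rad. Interpolating on the sphere with fraction f = 0.69:
P = [sin((1−f)δ)·A + sin(fδ)·B] / sin δ = 0.3176·A + 0.6997·B in Cartesian coordinates,
giving P = (0.1179, -0.1613, -0.9798), i.e. latitude -78.47°, longitude -53.84°.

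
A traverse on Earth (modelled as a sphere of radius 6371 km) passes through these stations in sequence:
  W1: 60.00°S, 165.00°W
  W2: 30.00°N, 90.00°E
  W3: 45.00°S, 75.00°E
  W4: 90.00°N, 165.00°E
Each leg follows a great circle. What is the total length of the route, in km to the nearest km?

37169 km

Leg W1→W2: central angle 2.1473 rad, distance 13680.4 km.
Leg W2→W3: central angle 1.3305 rad, distance 8476.9 km.
Leg W3→W4: central angle 2.3562 rad, distance 15011.3 km.
Total: 13680.4 + 8476.9 + 15011.3 ≈ 37169 km.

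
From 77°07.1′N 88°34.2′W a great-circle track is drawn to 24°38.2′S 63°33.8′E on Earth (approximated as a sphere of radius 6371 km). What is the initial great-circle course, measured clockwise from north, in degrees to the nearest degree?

32°

Δλ = 152.133° = 2.6552 rad.
y = sin Δλ · cos φ₂ = (0.4674)(0.9090) = 0.4249
x = cos φ₁ sin φ₂ − sin φ₁ cos φ₂ cos Δλ = (0.2229)(-0.4169) − (0.9748)(0.9090)(-0.8840) = 0.6904
θ = atan2(y, x) = 31.61°, so the bearing is 32°.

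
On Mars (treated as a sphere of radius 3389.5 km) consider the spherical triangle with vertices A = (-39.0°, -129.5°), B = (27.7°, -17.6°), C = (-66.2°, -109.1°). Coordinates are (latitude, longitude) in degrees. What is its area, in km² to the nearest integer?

9963266 km²

Side lengths (central angles): a = 2.0205, b = 0.5161, c = 2.1522 rad; semiperimeter s = 2.3444.
By l'Huilier's theorem, tan(E/4) = √[tan(s/2) tan((s−a)/2) tan((s−b)/2) tan((s−c)/2)], giving spherical excess E = 0.8672 rad.
Area = E·R² = 0.8672 × (3389.5)² ≈ 9963266 km².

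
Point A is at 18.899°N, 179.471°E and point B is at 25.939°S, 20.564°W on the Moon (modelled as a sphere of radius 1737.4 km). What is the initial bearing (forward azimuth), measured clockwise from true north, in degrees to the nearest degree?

114°

With φ₁ = 0.3298, φ₂ = -0.4527, Δλ = 2.7919 rad, the forward-azimuth formula gives
θ = atan2( sin Δλ cos φ₂ , cos φ₁ sin φ₂ − sin φ₁ cos φ₂ cos Δλ ) = atan2(0.3081, -0.1402) = 114.47°.
So the initial bearing is 114°.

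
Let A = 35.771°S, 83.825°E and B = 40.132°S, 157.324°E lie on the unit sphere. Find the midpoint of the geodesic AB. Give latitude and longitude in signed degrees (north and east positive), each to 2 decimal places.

-44.22°, 119.30°

The central angle between A and B is δ = 0.9849 rad.
With f = 0.5, the slerp weights are sin((1−f)δ)/sin δ = 0.5674 and sin(fδ)/sin δ = 0.5674.
Weighted sum of the unit vectors: (0.5674)·(0.0873,0.8067,-0.5845) + (0.5674)·(-0.7055,0.2948,-0.6446) = (-0.3508, 0.6250, -0.6974).
Converting back: φ = atan2(z, √(x²+y²)) = -44.22°, λ = atan2(y, x) = 119.30°.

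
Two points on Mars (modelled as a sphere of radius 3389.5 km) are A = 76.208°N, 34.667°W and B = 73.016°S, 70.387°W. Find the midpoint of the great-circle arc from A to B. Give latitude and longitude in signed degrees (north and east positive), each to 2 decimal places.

1.68°, -54.40°

Central angle δ = 2.6306 rad. Interpolating on the sphere with fraction f = 0.5:
P = [sin((1−f)δ)·A + sin(fδ)·B] / sin δ = 1.9785·A + 1.9785·B in Cartesian coordinates,
giving P = (0.5819, -0.8127, 0.0292), i.e. latitude 1.68°, longitude -54.40°.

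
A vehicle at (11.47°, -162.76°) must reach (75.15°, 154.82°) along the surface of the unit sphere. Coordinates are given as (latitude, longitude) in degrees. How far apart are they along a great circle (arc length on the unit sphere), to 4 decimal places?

1.1836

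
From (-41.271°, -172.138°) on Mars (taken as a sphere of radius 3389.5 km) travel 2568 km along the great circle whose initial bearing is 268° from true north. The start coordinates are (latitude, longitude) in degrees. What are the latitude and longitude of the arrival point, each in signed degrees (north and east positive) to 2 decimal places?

-29.82°, 135.53°

Angular distance δ = d/R = 2568/3389.5 = 0.75763 rad; initial bearing θ = 4.6775 rad.
sin φ₂ = sin φ₁ cos δ + cos φ₁ sin δ cos θ = (-0.6596)(0.7265) + (0.7516)(0.6872)(-0.0349) = -0.4972, so φ₂ = -29.82°.
Δλ = atan2(sin θ sin δ cos φ₁, cos δ − sin φ₁ sin φ₂) = atan2(-0.5162, 0.3985) = -52.332°.
λ₂ = -172.138° − 52.332° = -224.47° → 135.53° after wrapping to (−180°, 180°].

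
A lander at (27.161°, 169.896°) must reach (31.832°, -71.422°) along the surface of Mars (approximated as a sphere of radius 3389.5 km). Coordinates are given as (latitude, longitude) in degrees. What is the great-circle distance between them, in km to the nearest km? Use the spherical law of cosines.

5739 km

With latitudes φ₁ = 27.161°, φ₂ = 31.832° and longitude difference Δλ = 118.682°:
cos c = sin φ₁ sin φ₂ + cos φ₁ cos φ₂ cos Δλ = (0.4565)(0.5274) + (0.8897)(0.8496)(-0.4799) = -0.12203,
so c = arccos(-0.12203) = 1.69313 rad.
Distance = R·c = 3389.5 × 1.6931 ≈ 5739 km.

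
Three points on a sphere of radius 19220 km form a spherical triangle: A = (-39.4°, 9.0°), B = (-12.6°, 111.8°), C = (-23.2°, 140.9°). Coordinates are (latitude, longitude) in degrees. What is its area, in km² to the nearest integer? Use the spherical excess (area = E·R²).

201095472 km²

Side lengths (central angles): a = 0.5162, b = 1.7970, c = 1.5994 rad; semiperimeter s = 1.9563.
By l'Huilier's theorem, tan(E/4) = √[tan(s/2) tan((s−a)/2) tan((s−b)/2) tan((s−c)/2)], giving spherical excess E = 0.5444 rad.
Area = E·R² = 0.5444 × (19220)² ≈ 201095472 km².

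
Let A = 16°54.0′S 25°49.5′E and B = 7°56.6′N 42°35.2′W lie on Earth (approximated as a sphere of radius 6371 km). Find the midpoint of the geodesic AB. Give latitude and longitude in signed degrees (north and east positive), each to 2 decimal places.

-5.41°, -9.05°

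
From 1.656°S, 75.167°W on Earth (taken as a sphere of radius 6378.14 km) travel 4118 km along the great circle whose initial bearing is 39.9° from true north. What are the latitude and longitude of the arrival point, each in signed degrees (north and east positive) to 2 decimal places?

Angular distance δ = d/R = 4118/6378.14 = 0.64564 rad; initial bearing θ = 0.6964 rad.
sin φ₂ = sin φ₁ cos δ + cos φ₁ sin δ cos θ = (-0.0289)(0.7987) + (0.9996)(0.6017)(0.7672) = 0.4383, so φ₂ = 26.00°.
Δλ = atan2(sin θ sin δ cos φ₁, cos δ − sin φ₁ sin φ₂) = atan2(0.3858, 0.8114) = 25.431°.
λ₂ = -75.167° + 25.431° = -49.74°.

26.00°, -49.74°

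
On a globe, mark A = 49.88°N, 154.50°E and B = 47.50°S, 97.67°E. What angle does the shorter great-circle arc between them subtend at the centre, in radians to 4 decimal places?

In radians: φ₁ = 0.8706, φ₂ = -0.8290, Δλ = -56.830° = -0.9919 rad.
Haversine: a = sin²(Δφ/2) + cos φ₁ cos φ₂ sin²(Δλ/2) = 0.5642 + (0.6444)(0.6756)(0.2264) = 0.66280.
Central angle c = 2·arcsin(√a) = 1.90245 rad.
So the angular separation is 1.9024 rad.

1.9024 rad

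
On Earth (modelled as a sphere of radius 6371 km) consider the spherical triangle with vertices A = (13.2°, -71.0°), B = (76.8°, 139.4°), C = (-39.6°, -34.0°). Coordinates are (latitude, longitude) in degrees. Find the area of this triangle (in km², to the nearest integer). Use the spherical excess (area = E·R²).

40241227 km²

Side lengths (central angles): a = 2.4904, b = 1.1001, c = 1.5402 rad; semiperimeter s = 2.5653.
By l'Huilier's theorem, tan(E/4) = √[tan(s/2) tan((s−a)/2) tan((s−b)/2) tan((s−c)/2)], giving spherical excess E = 0.9914 rad.
Area = E·R² = 0.9914 × (6371)² ≈ 40241227 km².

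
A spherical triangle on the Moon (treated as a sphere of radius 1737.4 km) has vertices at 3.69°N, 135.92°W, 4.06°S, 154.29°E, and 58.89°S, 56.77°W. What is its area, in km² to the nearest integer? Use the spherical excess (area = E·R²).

4261545 km²

Side lengths (central angles): a = 1.9615, b = 1.5288, c = 1.2246 rad; semiperimeter s = 2.3575.
By l'Huilier's theorem, tan(E/4) = √[tan(s/2) tan((s−a)/2) tan((s−b)/2) tan((s−c)/2)], giving spherical excess E = 1.4118 rad.
Area = E·R² = 1.4118 × (1737.4)² ≈ 4261545 km².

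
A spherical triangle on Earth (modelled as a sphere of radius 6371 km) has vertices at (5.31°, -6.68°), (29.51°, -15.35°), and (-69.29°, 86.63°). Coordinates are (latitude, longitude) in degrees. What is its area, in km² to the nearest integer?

Side lengths (central angles): a = 2.1231, b = 1.6779, c = 0.4459 rad; semiperimeter s = 2.1234.
By l'Huilier's theorem, tan(E/4) = √[tan(s/2) tan((s−a)/2) tan((s−b)/2) tan((s−c)/2)], giving spherical excess E = 0.0364 rad.
Area = E·R² = 0.0364 × (6371)² ≈ 1476347 km².

1476347 km²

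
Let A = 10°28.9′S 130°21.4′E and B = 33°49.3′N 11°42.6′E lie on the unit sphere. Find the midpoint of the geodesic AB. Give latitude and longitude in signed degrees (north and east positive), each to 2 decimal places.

21.84°, 79.10°

The central angle between A and B is δ = 2.0862 rad.
With f = 0.5, the slerp weights are sin((1−f)δ)/sin δ = 0.9930 and sin(fδ)/sin δ = 0.9930.
Weighted sum of the unit vectors: (0.9930)·(-0.6367,0.7493,-0.1819) + (0.9930)·(0.8135,0.1686,0.5566) = (0.1755, 0.9115, 0.3721).
Converting back: φ = atan2(z, √(x²+y²)) = 21.84°, λ = atan2(y, x) = 79.10°.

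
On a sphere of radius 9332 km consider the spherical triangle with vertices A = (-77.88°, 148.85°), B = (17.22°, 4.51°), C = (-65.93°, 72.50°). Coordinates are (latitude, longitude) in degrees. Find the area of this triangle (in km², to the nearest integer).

28642735 km²

Side lengths (central angles): a = 1.6954, b = 0.4205, c = 2.0402 rad; semiperimeter s = 2.0781.
By l'Huilier's theorem, tan(E/4) = √[tan(s/2) tan((s−a)/2) tan((s−b)/2) tan((s−c)/2)], giving spherical excess E = 0.3289 rad.
Area = E·R² = 0.3289 × (9332)² ≈ 28642735 km².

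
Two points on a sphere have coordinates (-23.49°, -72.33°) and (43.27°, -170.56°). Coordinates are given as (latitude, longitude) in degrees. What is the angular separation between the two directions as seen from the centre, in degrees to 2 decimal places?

111.64°

In radians: φ₁ = -0.4100, φ₂ = 0.7552, Δλ = -98.230° = -1.7144 rad.
cos c = sin φ₁ sin φ₂ + cos φ₁ cos φ₂ cos Δλ = (-0.3986)(0.6854) + (0.9171)(0.7281)(-0.1431) = -0.36880,
so c = arccos(-0.36880) = 1.94851 rad.
So the angular separation is 111.64°.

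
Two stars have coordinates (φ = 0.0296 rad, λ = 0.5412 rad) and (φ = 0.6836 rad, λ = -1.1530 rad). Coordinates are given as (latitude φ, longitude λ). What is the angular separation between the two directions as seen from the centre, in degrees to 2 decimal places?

With latitudes φ₁ = 1.696°, φ₂ = 39.167° and longitude difference Δλ = -97.071°:
Haversine: a = sin²(Δφ/2) + cos φ₁ cos φ₂ sin²(Δλ/2) = 0.1032 + (0.9996)(0.7753)(0.5615) = 0.53835.
Central angle c = 2·arcsin(√a) = 1.64757 rad.
So the angular separation is 94.40°.

94.40°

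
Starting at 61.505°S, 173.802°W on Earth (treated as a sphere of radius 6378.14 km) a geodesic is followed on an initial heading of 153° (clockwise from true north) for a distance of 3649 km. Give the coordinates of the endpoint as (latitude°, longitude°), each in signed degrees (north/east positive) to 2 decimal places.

-75.71°, -78.49°

Angular distance δ = d/R = 3649/6378.14 = 0.57211 rad; initial bearing θ = 2.6704 rad.
sin φ₂ = sin φ₁ cos δ + cos φ₁ sin δ cos θ = (-0.8789)(0.8408) + (0.4771)(0.5414)(-0.8910) = -0.9691, so φ₂ = -75.71°.
Δλ = atan2(sin θ sin δ cos φ₁, cos δ − sin φ₁ sin φ₂) = atan2(0.1173, -0.0109) = 95.311°.
λ₂ = -173.802° + 95.311° = -78.49°.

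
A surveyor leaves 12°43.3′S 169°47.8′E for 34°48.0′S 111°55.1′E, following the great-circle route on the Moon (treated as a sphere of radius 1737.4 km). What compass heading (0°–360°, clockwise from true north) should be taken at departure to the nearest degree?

Δλ = -57.878° = -1.0102 rad.
y = sin Δλ · cos φ₂ = (-0.8469)(0.8211) = -0.6954
x = cos φ₁ sin φ₂ − sin φ₁ cos φ₂ cos Δλ = (0.9755)(-0.5707) − (-0.2202)(0.8211)(0.5317) = -0.4606
θ = atan2(y, x) = -123.51°; adding 360° gives 236°.

236°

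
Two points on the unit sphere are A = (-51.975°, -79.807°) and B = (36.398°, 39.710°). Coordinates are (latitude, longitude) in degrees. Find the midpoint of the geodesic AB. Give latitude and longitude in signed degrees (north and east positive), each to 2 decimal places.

Central angle δ = 2.3627 rad. Interpolating on the sphere with fraction f = 0.5:
P = [sin((1−f)δ)·A + sin(fδ)·B] / sin δ = 1.3170·A + 1.3170·B in Cartesian coordinates,
giving P = (0.9591, -0.1212, -0.2560), i.e. latitude -14.83°, longitude -7.20°.

-14.83°, -7.20°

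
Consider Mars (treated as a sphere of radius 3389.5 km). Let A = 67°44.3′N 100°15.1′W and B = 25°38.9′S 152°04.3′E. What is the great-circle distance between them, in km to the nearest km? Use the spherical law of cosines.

7116 km

In radians: φ₁ = 1.1823, φ₂ = -0.4476, Δλ = -107.677° = -1.8793 rad.
cos c = sin φ₁ sin φ₂ + cos φ₁ cos φ₂ cos Δλ = (0.9255)(-0.4328) + (0.3788)(0.9015)(-0.3036) = -0.50428,
so c = arccos(-0.50428) = 2.09935 rad.
Distance = R·c = 3389.5 × 2.0993 ≈ 7116 km.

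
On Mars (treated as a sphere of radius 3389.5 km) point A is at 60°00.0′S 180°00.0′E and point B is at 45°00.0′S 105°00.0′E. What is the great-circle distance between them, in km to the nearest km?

In radians: φ₁ = -1.0472, φ₂ = -0.7854, Δλ = -75.000° = -1.3090 rad.
Haversine: a = sin²(Δφ/2) + cos φ₁ cos φ₂ sin²(Δλ/2) = 0.0170 + (0.5000)(0.7071)(0.3706) = 0.14806.
Central angle c = 2·arcsin(√a) = 0.78995 rad.
Distance = R·c = 3389.5 × 0.7900 ≈ 2678 km.

2678 km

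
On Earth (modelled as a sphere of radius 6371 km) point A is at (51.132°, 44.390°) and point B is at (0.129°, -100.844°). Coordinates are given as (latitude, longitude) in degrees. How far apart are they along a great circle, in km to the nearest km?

Let φ₁ = 0.8924 rad, φ₂ = 0.0023 rad, and Δλ = -2.5348 rad.
cos c = sin φ₁ sin φ₂ + cos φ₁ cos φ₂ cos Δλ = (0.7786)(0.0023) + (0.6275)(1.0000)(-0.8215) = -0.51375,
so c = arccos(-0.51375) = 2.11035 rad.
Distance = R·c = 6371 × 2.1103 ≈ 13445 km.

13445 km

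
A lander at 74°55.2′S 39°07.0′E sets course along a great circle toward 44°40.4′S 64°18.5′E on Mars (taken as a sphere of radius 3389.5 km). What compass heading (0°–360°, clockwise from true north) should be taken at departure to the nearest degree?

35°

Δλ = 25.192° = 0.4397 rad.
y = sin Δλ · cos φ₂ = (0.4256)(0.7111) = 0.3027
x = cos φ₁ sin φ₂ − sin φ₁ cos φ₂ cos Δλ = (0.2602)(-0.7031) − (-0.9656)(0.7111)(0.9049) = 0.4384
θ = atan2(y, x) = 34.62°, so the bearing is 35°.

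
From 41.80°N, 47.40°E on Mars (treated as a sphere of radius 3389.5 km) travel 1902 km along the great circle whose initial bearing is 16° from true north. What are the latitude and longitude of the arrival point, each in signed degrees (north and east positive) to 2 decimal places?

71.02°, 74.21°

Angular distance δ = d/R = 1902/3389.5 = 0.56114 rad; initial bearing θ = 0.2793 rad.
sin φ₂ = sin φ₁ cos δ + cos φ₁ sin δ cos θ = (0.6665)(0.8466) + (0.7455)(0.5322)(0.9613) = 0.9457, so φ₂ = 71.02°.
Δλ = atan2(sin θ sin δ cos φ₁, cos δ − sin φ₁ sin φ₂) = atan2(0.1093, 0.2163) = 26.815°.
λ₂ = 47.400° + 26.815° = 74.21°.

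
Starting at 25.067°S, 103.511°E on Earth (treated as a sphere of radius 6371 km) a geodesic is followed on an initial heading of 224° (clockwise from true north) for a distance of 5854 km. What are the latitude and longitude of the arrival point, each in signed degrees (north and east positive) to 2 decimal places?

-50.81°, 42.61°

Angular distance δ = d/R = 5854/6371 = 0.91885 rad; initial bearing θ = 3.9095 rad.
sin φ₂ = sin φ₁ cos δ + cos φ₁ sin δ cos θ = (-0.4237)(0.6067) + (0.9058)(0.7949)(-0.7193) = -0.7750, so φ₂ = -50.81°.
Δλ = atan2(sin θ sin δ cos φ₁, cos δ − sin φ₁ sin φ₂) = atan2(-0.5002, 0.2784) = -60.901°.
λ₂ = 103.511° − 60.901° = 42.61°.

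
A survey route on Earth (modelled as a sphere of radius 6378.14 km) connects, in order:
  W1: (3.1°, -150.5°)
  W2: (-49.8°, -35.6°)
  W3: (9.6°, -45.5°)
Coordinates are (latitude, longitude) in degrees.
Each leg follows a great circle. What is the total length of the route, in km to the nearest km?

18729 km

Leg W1→W2: central angle 1.8888 rad, distance 12047.0 km.
Leg W2→W3: central angle 1.0477 rad, distance 6682.4 km.
Total: 12047.0 + 6682.4 ≈ 18729 km.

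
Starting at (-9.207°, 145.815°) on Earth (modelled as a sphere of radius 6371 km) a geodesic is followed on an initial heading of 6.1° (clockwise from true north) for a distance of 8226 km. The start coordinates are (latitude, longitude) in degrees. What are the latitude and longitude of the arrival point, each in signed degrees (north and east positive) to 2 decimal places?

64.06°, 159.32°

Angular distance δ = d/R = 8226/6371 = 1.29116 rad; initial bearing θ = 0.1065 rad.
sin φ₂ = sin φ₁ cos δ + cos φ₁ sin δ cos θ = (-0.1600)(0.2760) + (0.9871)(0.9612)(0.9943) = 0.8992, so φ₂ = 64.06°.
Δλ = atan2(sin θ sin δ cos φ₁, cos δ − sin φ₁ sin φ₂) = atan2(0.1008, 0.4199) = 13.502°.
λ₂ = 145.815° + 13.502° = 159.32°.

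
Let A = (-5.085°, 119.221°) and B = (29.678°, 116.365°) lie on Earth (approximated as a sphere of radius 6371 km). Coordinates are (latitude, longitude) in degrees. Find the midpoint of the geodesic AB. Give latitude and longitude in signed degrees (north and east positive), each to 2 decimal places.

Central angle δ = 0.6086 rad. Interpolating on the sphere with fraction f = 0.5:
P = [sin((1−f)δ)·A + sin(fδ)·B] / sin δ = 0.5241·A + 0.5241·B in Cartesian coordinates,
giving P = (-0.4570, 0.8636, 0.2130), i.e. latitude 12.30°, longitude 117.89°.

12.30°, 117.89°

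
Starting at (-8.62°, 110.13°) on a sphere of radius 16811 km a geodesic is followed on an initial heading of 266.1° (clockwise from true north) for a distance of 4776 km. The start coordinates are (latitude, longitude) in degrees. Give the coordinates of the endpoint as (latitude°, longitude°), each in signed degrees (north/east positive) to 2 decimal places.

-9.36°, 93.67°

Angular distance δ = d/R = 4776/16811 = 0.28410 rad; initial bearing θ = 4.6443 rad.
sin φ₂ = sin φ₁ cos δ + cos φ₁ sin δ cos θ = (-0.1499)(0.9599) + (0.9887)(0.2803)(-0.0680) = -0.1627, so φ₂ = -9.36°.
Δλ = atan2(sin θ sin δ cos φ₁, cos δ − sin φ₁ sin φ₂) = atan2(-0.2765, 0.9355) = -16.465°.
λ₂ = 110.130° − 16.465° = 93.67°.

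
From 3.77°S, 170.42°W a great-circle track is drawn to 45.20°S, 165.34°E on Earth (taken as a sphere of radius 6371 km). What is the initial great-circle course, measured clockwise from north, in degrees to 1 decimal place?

203.5°

With φ₁ = -0.0658, φ₂ = -0.7889, Δλ = -0.4231 rad, the forward-azimuth formula gives
θ = atan2( sin Δλ cos φ₂ , cos φ₁ sin φ₂ − sin φ₁ cos φ₂ cos Δλ ) = atan2(-0.2893, -0.6658) = -156.51°.
Adding 360° brings this into [0°, 360°): 203.5°.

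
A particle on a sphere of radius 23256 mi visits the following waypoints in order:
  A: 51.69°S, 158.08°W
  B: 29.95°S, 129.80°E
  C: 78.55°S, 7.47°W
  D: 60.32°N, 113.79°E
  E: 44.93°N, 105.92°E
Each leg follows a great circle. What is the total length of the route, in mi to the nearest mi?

119930 mi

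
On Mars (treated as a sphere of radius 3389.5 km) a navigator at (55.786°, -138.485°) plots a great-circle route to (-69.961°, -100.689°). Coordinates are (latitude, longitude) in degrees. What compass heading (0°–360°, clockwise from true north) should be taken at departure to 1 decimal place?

164.4°

Δλ = 37.796° = 0.6597 rad.
y = sin Δλ · cos φ₂ = (0.6129)(0.3427) = 0.2100
x = cos φ₁ sin φ₂ − sin φ₁ cos φ₂ cos Δλ = (0.5623)(-0.9395) − (0.8269)(0.3427)(0.7902) = -0.7522
θ = atan2(y, x) = 164.40°, so the bearing is 164.4°.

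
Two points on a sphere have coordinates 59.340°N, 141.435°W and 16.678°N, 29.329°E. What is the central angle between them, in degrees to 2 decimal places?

With latitudes φ₁ = 59.340°, φ₂ = 16.678° and longitude difference Δλ = 170.764°:
cos c = sin φ₁ sin φ₂ + cos φ₁ cos φ₂ cos Δλ = (0.8602)(0.2870) + (0.5099)(0.9579)(-0.9870) = -0.23528,
so c = arccos(-0.23528) = 1.80831 rad.
So the angular separation is 103.61°.

103.61°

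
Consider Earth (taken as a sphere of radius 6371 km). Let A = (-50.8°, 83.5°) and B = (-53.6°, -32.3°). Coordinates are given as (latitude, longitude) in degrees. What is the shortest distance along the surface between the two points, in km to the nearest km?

6959 km

In radians: φ₁ = -0.8866, φ₂ = -0.9355, Δλ = -115.800° = -2.0211 rad.
Haversine: a = sin²(Δφ/2) + cos φ₁ cos φ₂ sin²(Δλ/2) = 0.0006 + (0.6320)(0.5934)(0.7176) = 0.26974.
Central angle c = 2·arcsin(√a) = 1.09223 rad.
Distance = R·c = 6371 × 1.0922 ≈ 6959 km.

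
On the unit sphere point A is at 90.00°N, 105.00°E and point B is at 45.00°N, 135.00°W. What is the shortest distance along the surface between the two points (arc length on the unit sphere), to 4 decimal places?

0.7854

Let φ₁ = 1.5708 rad, φ₂ = 0.7854 rad, and Δλ = 2.0944 rad.
Haversine: a = sin²(Δφ/2) + cos φ₁ cos φ₂ sin²(Δλ/2) = 0.1464 + (0.0000)(0.7071)(0.7500) = 0.14645.
Central angle c = 2·arcsin(√a) = 0.78540 rad.
On the unit sphere the arc length equals the central angle: 0.7854.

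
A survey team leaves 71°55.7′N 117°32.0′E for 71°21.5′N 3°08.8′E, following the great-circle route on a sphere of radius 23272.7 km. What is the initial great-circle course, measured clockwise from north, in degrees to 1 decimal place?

325.2°

With φ₁ = 1.2554, φ₂ = 1.2454, Δλ = -1.9964 rad, the forward-azimuth formula gives
θ = atan2( sin Δλ cos φ₂ , cos φ₁ sin φ₂ − sin φ₁ cos φ₂ cos Δλ ) = atan2(-0.2911, 0.4194) = -34.77°.
Adding 360° brings this into [0°, 360°): 325.2°.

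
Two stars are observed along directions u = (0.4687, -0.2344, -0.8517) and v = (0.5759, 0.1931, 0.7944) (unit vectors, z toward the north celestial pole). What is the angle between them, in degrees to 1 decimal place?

u·v = -0.4519; |u| = 1.0000, |v| = 1.0000.
cos θ = (u·v)/(|u||v|) = -0.4519, so θ = 116.9°.

116.9°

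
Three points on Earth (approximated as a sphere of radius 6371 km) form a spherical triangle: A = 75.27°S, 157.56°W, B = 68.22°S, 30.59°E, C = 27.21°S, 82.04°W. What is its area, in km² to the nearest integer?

15536929 km²

Side lengths (central angles): a = 1.2686, b = 1.0486, c = 0.6356 rad; semiperimeter s = 1.4764.
By l'Huilier's theorem, tan(E/4) = √[tan(s/2) tan((s−a)/2) tan((s−b)/2) tan((s−c)/2)], giving spherical excess E = 0.3828 rad.
Area = E·R² = 0.3828 × (6371)² ≈ 15536929 km².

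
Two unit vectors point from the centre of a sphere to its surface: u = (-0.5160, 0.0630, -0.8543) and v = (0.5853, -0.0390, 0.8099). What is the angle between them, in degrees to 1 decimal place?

175.1°

u·v = -0.9964; |u| = 1.0000, |v| = 1.0000.
cos θ = (u·v)/(|u||v|) = -0.9963, so θ = 175.1°.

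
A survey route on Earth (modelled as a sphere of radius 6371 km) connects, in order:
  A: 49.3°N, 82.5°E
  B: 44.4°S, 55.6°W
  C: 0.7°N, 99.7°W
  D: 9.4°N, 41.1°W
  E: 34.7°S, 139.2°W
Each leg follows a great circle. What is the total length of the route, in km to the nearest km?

Leg A→B: central angle 2.6408 rad, distance 16824.8 km.
Leg B→C: central angle 1.0420 rad, distance 6638.6 km.
Leg C→D: central angle 1.0287 rad, distance 6553.6 km.
Leg D→E: central angle 1.7796 rad, distance 11337.7 km.
Total: 16824.8 + 6638.6 + 6553.6 + 11337.7 ≈ 41355 km.

41355 km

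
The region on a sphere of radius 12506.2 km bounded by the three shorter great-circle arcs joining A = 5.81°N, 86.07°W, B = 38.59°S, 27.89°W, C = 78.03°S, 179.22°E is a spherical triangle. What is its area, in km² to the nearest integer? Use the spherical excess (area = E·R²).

135109193 km²

Side lengths (central angles): a = 1.0862, b = 1.6870, c = 1.2166 rad; semiperimeter s = 1.9949.
By l'Huilier's theorem, tan(E/4) = √[tan(s/2) tan((s−a)/2) tan((s−b)/2) tan((s−c)/2)], giving spherical excess E = 0.8638 rad.
Area = E·R² = 0.8638 × (12506.2)² ≈ 135109193 km².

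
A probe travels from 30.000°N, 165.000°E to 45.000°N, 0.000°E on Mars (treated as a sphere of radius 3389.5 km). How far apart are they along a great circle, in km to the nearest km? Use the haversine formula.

With latitudes φ₁ = 30.000°, φ₂ = 45.000° and longitude difference Δλ = -165.000°:
Haversine: a = sin²(Δφ/2) + cos φ₁ cos φ₂ sin²(Δλ/2) = 0.0170 + (0.8660)(0.7071)(0.9830) = 0.61898.
Central angle c = 2·arcsin(√a) = 1.81105 rad.
Distance = R·c = 3389.5 × 1.8111 ≈ 6139 km.

6139 km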